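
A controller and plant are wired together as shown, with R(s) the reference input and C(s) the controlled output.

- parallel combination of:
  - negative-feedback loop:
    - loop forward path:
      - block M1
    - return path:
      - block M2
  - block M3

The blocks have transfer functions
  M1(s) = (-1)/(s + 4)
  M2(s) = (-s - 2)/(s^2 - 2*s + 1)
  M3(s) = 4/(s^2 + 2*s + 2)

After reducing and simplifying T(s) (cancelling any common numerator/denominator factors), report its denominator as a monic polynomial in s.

First reduce the diagram to T(s).

[1] feedback reduction of M1, M2 -> (-s^2 + 2*s - 1)/(s^3 + 2*s^2 - 6*s + 6)
[2] reduce the parallel group [M1/(1+M1*M2)], M3 -> (-s^4 + 4*s^3 + 9*s^2 - 22*s + 22)/(s^5 + 4*s^4 - 2*s^2 + 12)
T(s) is the step-2 result (common factors already cancelled). Leading coefficient of the denominator: 1, so no rescaling is needed.

Answer: s^5 + 4*s^4 - 2*s^2 + 12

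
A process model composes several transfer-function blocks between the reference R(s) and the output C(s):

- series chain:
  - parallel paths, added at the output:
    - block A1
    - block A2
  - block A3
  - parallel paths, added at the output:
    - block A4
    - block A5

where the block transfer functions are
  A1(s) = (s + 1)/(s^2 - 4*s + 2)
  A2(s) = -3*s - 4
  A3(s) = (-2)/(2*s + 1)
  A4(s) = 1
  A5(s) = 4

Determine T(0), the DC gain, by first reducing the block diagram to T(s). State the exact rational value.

Reducing step by step:

Step 1: combine A1, A2 in parallel = (-3*s^3 + 8*s^2 + 11*s - 7)/(s^2 - 4*s + 2)
Step 2: reduce the parallel group A4, A5 = 5
Step 3: series reduction of (A1+A2), A3, (A4+A5) = (30*s^3 - 80*s^2 - 110*s + 70)/(2*s^3 - 7*s^2 + 2)
Step 3 gives the overall T(s). Then T(0) = 70/2 = 35.

Answer: 35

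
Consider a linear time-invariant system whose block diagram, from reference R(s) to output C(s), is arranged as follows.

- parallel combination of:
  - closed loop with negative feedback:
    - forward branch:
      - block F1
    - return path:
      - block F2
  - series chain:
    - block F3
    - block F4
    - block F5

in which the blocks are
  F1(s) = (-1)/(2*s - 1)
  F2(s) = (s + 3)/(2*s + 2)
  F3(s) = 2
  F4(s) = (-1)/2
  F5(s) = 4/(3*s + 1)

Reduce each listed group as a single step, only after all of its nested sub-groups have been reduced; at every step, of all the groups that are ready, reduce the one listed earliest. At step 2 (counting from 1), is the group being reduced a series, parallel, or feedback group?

(1) collapse the loop (F1 forward, F2 return)
(2) multiply F3, F4, F5 (series)
(3) combine [F1/(1+F1*F2)], (F3*F4*F5) in parallel
The group at step 2 is a series group.

Answer: series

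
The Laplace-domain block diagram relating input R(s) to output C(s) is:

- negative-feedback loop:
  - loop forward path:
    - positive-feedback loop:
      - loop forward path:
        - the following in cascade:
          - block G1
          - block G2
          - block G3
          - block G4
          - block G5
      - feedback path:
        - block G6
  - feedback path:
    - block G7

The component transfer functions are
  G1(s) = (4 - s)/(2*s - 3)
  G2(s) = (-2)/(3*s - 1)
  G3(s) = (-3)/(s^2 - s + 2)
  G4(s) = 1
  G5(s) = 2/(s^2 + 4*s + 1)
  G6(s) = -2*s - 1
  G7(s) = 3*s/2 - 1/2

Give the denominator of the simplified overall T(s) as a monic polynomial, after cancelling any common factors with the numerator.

(1) combine G1, G2, G3, G4, G5 in series -> (48 - 12*s)/(6*s^6 + 7*s^5 - 36*s^4 + 62*s^3 - 68*s^2 - s + 6)
(2) collapse the loop ((G1*G2*G3*G4*G5) forward, G6 return) -> (48 - 12*s)/(6*s^6 + 7*s^5 - 36*s^4 + 62*s^3 - 92*s^2 + 83*s + 54)
(3) feedback reduction of [(G1*G2*G3*G4*G5)/(1-(G1*G2*G3*G4*G5)*G6)], G7 -> (48 - 12*s)/(6*s^6 + 7*s^5 - 36*s^4 + 62*s^3 - 110*s^2 + 161*s + 30)
That last expression is T(s), already simplified. Scaling its denominator by 1/6 (the reciprocal of the leading coefficient) yields the monic denominator.

Therefore the answer is s^6 + 7*s^5/6 - 6*s^4 + 31*s^3/3 - 55*s^2/3 + 161*s/6 + 5.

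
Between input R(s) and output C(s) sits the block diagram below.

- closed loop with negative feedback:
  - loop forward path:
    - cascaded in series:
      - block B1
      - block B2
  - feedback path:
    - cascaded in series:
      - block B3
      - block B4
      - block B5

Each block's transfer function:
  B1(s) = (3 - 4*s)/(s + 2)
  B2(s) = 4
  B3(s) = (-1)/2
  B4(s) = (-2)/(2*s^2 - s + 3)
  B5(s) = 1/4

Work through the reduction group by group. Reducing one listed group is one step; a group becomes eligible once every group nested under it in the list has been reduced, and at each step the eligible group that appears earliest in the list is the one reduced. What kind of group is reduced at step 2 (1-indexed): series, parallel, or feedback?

Answer: series

Working:
Step 1: series reduction of B1, B2
Step 2: reduce the series chain B3, B4, B5
Step 3: collapse the loop ((B1*B2) forward, (B3*B4*B5) return)
The group at step 2 is a series group.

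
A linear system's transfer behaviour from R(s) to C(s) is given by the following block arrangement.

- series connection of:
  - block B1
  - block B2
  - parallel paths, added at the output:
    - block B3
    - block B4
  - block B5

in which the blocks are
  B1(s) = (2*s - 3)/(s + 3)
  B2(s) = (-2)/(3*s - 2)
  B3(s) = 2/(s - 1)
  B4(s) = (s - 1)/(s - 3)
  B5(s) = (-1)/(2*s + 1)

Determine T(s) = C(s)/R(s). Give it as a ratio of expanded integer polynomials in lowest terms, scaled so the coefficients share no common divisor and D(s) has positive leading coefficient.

Answer: (4*s^3 - 6*s^2 - 20*s + 30)/(6*s^5 - 7*s^4 - 55*s^3 + 65*s^2 + 9*s - 18)

Working:
Step 1 - reduce the parallel group B3, B4, giving (s^2 - 5)/(s^2 - 4*s + 3)
Step 2 - combine B1, B2, (B3+B4), B5 in series, giving the overall T(s)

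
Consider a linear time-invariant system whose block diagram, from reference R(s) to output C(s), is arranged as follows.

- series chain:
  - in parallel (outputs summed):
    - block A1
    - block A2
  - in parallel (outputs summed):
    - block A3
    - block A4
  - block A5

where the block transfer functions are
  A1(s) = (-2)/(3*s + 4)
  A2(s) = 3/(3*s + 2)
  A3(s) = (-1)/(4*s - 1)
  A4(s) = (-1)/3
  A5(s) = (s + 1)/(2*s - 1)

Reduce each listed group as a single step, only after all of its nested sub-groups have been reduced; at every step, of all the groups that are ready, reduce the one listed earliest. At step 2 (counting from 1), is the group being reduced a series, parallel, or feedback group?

Step 1: combine A1, A2 in parallel
Step 2: add A3, A4 (parallel)
Step 3: cascade (A1+A2), (A3+A4), A5
Step 2 collapses a parallel group.

Final answer: parallel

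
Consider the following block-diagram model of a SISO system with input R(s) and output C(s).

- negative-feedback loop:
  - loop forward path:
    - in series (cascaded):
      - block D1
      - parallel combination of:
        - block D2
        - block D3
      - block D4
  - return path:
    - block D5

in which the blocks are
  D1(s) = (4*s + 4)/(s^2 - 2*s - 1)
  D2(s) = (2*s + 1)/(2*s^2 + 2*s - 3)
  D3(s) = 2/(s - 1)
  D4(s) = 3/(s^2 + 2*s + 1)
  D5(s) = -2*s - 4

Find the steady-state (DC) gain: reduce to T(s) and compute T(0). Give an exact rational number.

Step 1 - add D2, D3 (parallel) gives (6*s^2 + 3*s - 7)/(2*s^3 - 5*s + 3)
Step 2 - combine D1, (D2+D3), D4 in series gives (72*s^2 + 36*s - 84)/(2*s^6 - 2*s^5 - 11*s^4 + 6*s^3 + 12*s^2 - 4*s - 3)
Step 3 - reduce the feedback loop with forward (D1*(D2+D3)*D4) and return D5 gives (72*s^2 + 36*s - 84)/(2*s^6 - 2*s^5 - 11*s^4 - 138*s^3 - 348*s^2 + 20*s + 333)
Step 3 gives the overall T(s). Then T(0) = -84/333 = -28/111.

Hence the answer: -28/111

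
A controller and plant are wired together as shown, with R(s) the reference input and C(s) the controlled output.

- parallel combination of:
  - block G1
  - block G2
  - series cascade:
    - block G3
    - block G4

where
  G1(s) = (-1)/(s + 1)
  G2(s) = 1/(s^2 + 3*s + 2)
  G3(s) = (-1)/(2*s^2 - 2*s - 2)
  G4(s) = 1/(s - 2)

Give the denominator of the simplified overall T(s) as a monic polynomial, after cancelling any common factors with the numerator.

First reduce the diagram to T(s).

Step 1: combine G3, G4 in series gives (-1)/(2*s^3 - 6*s^2 + 2*s + 4)
Step 2: combine G1, G2, (G3*G4) in parallel gives (-2*s^3 + 6*s^2 - 3*s - 6)/(2*s^4 - 2*s^3 - 10*s^2 + 8*s + 8)
That last expression is T(s), already simplified. Scaling its denominator by 1/2 (the reciprocal of the leading coefficient) yields the monic denominator.

Answer: s^4 - s^3 - 5*s^2 + 4*s + 4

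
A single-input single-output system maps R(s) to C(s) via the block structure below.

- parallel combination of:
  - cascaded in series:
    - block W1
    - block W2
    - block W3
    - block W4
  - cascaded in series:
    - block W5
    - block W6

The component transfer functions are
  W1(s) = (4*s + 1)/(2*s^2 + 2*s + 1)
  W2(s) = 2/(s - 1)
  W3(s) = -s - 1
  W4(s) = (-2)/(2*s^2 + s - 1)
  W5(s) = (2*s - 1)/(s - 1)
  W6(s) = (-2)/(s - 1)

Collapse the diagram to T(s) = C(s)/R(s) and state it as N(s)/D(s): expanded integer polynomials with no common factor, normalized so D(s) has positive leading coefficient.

1. cascade W1, W2, W3, W4; result (16*s + 4)/(4*s^4 - 2*s^3 - 2*s^2 - s + 1)
2. reduce the series chain W5, W6; result (2 - 4*s)/(s^2 - 2*s + 1)
3. sum the parallel branches (W1*W2*W3*W4), (W5*W6), giving the overall T(s)

Final answer: (-16*s^4 + 20*s^2 - 8*s - 6)/(4*s^5 - 6*s^4 + s^2 + 2*s - 1)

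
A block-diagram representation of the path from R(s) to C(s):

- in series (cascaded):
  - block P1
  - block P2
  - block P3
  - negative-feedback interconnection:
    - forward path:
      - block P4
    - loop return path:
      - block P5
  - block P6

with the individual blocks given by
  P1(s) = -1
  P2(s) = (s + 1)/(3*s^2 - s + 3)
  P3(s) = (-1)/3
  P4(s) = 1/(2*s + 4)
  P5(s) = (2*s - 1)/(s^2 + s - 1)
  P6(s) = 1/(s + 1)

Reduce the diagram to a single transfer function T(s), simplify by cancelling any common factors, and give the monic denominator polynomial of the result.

Reducing step by step:

(1) collapse the loop (P4 forward, P5 return) gives (s^2 + s - 1)/(2*s^3 + 6*s^2 + 4*s - 5)
(2) multiply P1, P2, P3, [P4/(1+P4*P5)], P6 (series) gives (s^2 + s - 1)/(18*s^5 + 48*s^4 + 36*s^3 - 3*s^2 + 51*s - 45)
The result of step 2 is T(s) in lowest terms. Its denominator has leading coefficient 18; dividing the denominator through by 18 makes it monic.

Answer: s^5 + 8*s^4/3 + 2*s^3 - s^2/6 + 17*s/6 - 5/2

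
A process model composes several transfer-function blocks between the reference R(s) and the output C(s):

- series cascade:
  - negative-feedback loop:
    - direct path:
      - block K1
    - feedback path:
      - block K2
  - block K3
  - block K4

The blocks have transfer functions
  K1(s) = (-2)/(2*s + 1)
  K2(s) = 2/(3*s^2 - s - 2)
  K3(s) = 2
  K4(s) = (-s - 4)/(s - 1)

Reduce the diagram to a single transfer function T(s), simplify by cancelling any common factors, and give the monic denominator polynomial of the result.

1. apply the feedback formula to K1, K2; result (-6*s^2 + 2*s + 4)/(6*s^3 + s^2 - 5*s - 6)
2. cascade [K1/(1+K1*K2)], K3, K4; result (12*s^2 + 56*s + 32)/(6*s^3 + s^2 - 5*s - 6)
T(s) is the step-2 result (common factors already cancelled). Leading coefficient of the denominator: 6. Divide through by 6 for the monic polynomial.

Therefore the answer is s^3 + s^2/6 - 5*s/6 - 1.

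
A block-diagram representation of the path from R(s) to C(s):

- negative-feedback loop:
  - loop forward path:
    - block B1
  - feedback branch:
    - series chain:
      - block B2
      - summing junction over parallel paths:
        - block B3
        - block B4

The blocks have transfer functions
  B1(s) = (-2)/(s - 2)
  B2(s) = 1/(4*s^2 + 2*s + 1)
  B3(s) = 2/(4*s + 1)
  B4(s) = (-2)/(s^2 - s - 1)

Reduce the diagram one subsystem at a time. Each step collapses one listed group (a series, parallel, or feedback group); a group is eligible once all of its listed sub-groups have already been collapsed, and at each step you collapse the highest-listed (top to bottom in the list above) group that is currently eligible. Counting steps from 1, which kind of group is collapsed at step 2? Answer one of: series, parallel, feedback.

Answer: series

Working:
(1) add B3, B4 (parallel)
(2) cascade B2, (B3+B4)
(3) apply the feedback formula to B1, (B2*(B3+B4))
At step 2 the group reduced is series.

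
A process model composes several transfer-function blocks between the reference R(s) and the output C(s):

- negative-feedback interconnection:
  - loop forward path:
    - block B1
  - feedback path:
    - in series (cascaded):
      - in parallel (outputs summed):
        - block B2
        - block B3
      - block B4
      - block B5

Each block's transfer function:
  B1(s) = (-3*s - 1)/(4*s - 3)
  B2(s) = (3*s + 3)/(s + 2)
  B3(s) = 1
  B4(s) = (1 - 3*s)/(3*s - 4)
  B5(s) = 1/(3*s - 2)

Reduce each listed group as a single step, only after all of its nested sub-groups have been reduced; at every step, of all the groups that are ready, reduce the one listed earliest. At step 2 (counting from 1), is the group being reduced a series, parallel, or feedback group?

The answer is series.

Reasoning:
Step 1 - reduce the parallel group B2, B3
Step 2 - reduce the series chain (B2+B3), B4, B5
Step 3 - close the feedback loop around B1, ((B2+B3)*B4*B5)
So the answer for step 2 is series.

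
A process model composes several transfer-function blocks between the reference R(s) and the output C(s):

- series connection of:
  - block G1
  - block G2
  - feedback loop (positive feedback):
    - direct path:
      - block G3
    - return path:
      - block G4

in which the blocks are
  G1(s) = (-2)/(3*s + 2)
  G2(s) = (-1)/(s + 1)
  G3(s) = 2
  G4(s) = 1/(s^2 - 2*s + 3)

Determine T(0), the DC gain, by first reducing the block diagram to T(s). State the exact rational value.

(1) collapse the loop (G3 forward, G4 return) gives (2*s^2 - 4*s + 6)/(s^2 - 2*s + 1)
(2) combine G1, G2, [G3/(1-G3*G4)] in series gives (4*s^2 - 8*s + 12)/(3*s^4 - s^3 - 5*s^2 + s + 2)
That last expression is T(s); at s = 0 only the constant terms survive, so T(0) = 12/2 = 6.

Answer: 6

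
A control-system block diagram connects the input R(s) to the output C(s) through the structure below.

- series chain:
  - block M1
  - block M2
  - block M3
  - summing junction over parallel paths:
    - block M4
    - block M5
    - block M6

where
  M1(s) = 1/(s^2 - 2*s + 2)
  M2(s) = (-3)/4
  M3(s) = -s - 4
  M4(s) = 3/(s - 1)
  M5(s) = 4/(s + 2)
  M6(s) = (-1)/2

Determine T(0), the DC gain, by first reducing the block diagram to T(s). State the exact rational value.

Reducing step by step:

Step 1. sum the parallel branches M4, M5, M6 = (-s^2 + 13*s + 6)/(2*s^2 + 2*s - 4)
Step 2. multiply M1, M2, M3, (M4+M5+M6) (series) = (-3*s^3 + 27*s^2 + 174*s + 72)/(8*s^4 - 8*s^3 - 16*s^2 + 48*s - 32)
Evaluating the step-2 result (the overall T(s)) at s = 0 gives T(0) = 72/(-32) = -9/4.

Answer: -9/4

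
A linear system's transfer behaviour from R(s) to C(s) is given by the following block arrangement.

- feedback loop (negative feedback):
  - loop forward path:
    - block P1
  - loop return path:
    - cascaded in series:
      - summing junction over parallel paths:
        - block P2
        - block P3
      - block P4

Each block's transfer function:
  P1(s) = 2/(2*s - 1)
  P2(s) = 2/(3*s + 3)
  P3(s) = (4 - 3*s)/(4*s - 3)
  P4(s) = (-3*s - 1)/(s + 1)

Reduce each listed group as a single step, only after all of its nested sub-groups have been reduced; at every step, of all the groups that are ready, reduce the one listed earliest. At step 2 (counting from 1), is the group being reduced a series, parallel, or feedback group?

Reducing step by step:

Step 1: sum the parallel branches P2, P3
Step 2: reduce the series chain (P2+P3), P4
Step 3: collapse the loop (P1 forward, ((P2+P3)*P4) return)
Step 2 collapses a series group.

Answer: series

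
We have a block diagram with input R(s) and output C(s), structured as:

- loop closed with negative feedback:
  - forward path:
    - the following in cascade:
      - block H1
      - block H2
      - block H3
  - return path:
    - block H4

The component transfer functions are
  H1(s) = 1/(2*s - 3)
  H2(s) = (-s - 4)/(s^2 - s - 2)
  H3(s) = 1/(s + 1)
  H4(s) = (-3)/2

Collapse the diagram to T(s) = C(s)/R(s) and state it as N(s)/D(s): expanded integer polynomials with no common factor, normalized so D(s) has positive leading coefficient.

Step 1 - series reduction of H1, H2, H3; result (-s - 4)/(2*s^4 - 3*s^3 - 6*s^2 + 5*s + 6)
Step 2 - apply the feedback formula to (H1*H2*H3), H4, giving the overall T(s)

Hence the answer: (-2*s - 8)/(4*s^4 - 6*s^3 - 12*s^2 + 13*s + 24)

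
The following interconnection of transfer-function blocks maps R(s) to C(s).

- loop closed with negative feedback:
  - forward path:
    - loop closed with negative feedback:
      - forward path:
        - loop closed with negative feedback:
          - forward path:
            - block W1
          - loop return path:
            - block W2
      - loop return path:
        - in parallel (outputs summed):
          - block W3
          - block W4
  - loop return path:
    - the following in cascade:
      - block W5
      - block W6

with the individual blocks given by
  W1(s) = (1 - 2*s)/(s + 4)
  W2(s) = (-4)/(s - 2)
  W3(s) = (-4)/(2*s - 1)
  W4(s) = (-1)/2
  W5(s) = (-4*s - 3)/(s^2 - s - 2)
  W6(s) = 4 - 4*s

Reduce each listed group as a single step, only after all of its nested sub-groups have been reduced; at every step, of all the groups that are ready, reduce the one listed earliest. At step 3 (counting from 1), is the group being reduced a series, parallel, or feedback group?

Step 1: apply the feedback formula to W1, W2
Step 2: reduce the parallel group W3, W4
Step 3: close the feedback loop around [W1/(1+W1*W2)], (W3+W4)
Step 4: series reduction of W5, W6
Step 5: close the feedback loop around [[W1/(1+W1*W2)]/(1+[W1/(1+W1*W2)]*(W3+W4))], (W5*W6)
Step 3: feedback.

Final answer: feedback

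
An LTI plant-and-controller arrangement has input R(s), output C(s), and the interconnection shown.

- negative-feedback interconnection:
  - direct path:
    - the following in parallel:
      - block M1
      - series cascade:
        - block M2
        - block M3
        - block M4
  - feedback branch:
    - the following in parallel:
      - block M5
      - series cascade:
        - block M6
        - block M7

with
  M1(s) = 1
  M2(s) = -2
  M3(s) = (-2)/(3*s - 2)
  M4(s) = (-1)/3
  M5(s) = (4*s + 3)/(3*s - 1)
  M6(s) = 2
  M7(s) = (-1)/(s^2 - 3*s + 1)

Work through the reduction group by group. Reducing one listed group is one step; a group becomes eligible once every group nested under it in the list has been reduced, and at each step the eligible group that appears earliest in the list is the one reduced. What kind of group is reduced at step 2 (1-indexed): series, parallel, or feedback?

Step 1 - reduce the series chain M2, M3, M4
Step 2 - combine M1, (M2*M3*M4) in parallel
Step 3 - combine M6, M7 in series
Step 4 - reduce the parallel group M5, (M6*M7)
Step 5 - apply the feedback formula to (M1+(M2*M3*M4)), (M5+(M6*M7))
Step 2: parallel.

Answer: parallel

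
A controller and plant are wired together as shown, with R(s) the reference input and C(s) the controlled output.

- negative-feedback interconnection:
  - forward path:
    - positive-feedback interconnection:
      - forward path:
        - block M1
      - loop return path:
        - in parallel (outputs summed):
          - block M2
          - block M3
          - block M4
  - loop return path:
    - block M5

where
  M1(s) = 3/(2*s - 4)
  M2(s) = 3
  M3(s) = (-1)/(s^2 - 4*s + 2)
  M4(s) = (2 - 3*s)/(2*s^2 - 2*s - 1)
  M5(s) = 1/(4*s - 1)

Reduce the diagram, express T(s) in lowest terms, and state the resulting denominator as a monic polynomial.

(1) combine M2, M3, M4 in parallel -> (6*s^4 - 33*s^3 + 45*s^2 - 12*s - 1)/(2*s^4 - 10*s^3 + 11*s^2 - 2)
(2) close the feedback loop around M1, (M2+M3+M4) -> (6*s^4 - 30*s^3 + 33*s^2 - 6)/(4*s^5 - 46*s^4 + 161*s^3 - 179*s^2 + 32*s + 11)
(3) close the feedback loop around [M1/(1-M1*(M2+M3+M4))], M5 -> (24*s^5 - 126*s^4 + 162*s^3 - 33*s^2 - 24*s + 6)/(16*s^6 - 188*s^5 + 696*s^4 - 907*s^3 + 340*s^2 + 12*s - 17)
The result of step 3 is T(s) in lowest terms. Its denominator has leading coefficient 16; dividing the denominator through by 16 makes it monic.

Answer: s^6 - 47*s^5/4 + 87*s^4/2 - 907*s^3/16 + 85*s^2/4 + 3*s/4 - 17/16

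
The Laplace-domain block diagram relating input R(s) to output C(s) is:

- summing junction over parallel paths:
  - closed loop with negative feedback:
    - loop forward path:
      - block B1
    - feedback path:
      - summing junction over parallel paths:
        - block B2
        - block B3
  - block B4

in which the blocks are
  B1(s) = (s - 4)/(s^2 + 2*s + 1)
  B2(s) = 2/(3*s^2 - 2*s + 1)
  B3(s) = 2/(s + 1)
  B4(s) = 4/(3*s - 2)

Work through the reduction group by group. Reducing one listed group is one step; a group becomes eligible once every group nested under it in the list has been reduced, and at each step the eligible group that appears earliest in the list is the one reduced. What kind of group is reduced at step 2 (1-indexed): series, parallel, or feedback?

Answer: feedback

Working:
Step 1 - parallel reduction of B2, B3
Step 2 - apply the feedback formula to B1, (B2+B3)
Step 3 - reduce the parallel group [B1/(1+B1*(B2+B3))], B4
So the answer for step 2 is feedback.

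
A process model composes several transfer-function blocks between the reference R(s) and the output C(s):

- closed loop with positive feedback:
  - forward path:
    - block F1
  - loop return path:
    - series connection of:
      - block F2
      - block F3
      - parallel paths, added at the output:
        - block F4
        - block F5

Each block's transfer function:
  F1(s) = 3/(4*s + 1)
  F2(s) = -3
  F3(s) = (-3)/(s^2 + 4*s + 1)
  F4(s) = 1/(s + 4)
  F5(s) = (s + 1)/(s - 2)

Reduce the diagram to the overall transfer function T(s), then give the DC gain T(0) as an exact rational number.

Answer: 12/31

Working:
Step 1 - reduce the parallel group F4, F5: (s^2 + 6*s + 2)/(s^2 + 2*s - 8)
Step 2 - series reduction of F2, F3, (F4+F5): (9*s^2 + 54*s + 18)/(s^4 + 6*s^3 + s^2 - 30*s - 8)
Step 3 - reduce the feedback loop with forward F1 and return (F2*F3*(F4+F5)): (3*s^4 + 18*s^3 + 3*s^2 - 90*s - 24)/(4*s^5 + 25*s^4 + 10*s^3 - 146*s^2 - 224*s - 62)
That last expression is T(s); at s = 0 only the constant terms survive, so T(0) = -24/(-62) = 12/31.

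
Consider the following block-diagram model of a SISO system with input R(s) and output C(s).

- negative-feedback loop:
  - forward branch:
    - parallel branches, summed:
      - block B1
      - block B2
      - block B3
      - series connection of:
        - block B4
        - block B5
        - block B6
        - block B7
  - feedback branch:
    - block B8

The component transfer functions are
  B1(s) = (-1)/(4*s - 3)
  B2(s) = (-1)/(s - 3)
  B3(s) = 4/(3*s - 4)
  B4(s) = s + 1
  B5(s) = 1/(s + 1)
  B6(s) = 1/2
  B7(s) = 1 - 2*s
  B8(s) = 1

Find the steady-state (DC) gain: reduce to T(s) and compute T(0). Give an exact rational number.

1. combine B4, B5, B6, B7 in series -> 1/2 - s
2. add B1, B2, B3, (B4*B5*B6*B7) (parallel) -> (-24*s^4 + 134*s^3 - 233*s^2 + 115*s - 12)/(24*s^3 - 122*s^2 + 174*s - 72)
3. apply the feedback formula to (B1+B2+B3+(B4*B5*B6*B7)), B8 -> (24*s^4 - 134*s^3 + 233*s^2 - 115*s + 12)/(24*s^4 - 158*s^3 + 355*s^2 - 289*s + 84)
Evaluating the step-3 result (the overall T(s)) at s = 0 gives T(0) = 12/84 = 1/7.

Answer: 1/7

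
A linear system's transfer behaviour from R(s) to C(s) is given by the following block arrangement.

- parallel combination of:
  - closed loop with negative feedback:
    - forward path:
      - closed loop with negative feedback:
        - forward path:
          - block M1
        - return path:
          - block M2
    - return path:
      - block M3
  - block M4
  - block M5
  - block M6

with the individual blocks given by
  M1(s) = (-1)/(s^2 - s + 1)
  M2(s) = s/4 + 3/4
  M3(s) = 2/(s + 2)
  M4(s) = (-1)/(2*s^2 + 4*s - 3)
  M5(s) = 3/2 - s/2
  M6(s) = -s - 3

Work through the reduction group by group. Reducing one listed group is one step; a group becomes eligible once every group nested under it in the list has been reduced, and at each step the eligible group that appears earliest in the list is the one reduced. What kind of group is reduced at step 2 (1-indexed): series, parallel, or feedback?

[1] feedback reduction of M1, M2
[2] feedback reduction of [M1/(1+M1*M2)], M3
[3] combine [[M1/(1+M1*M2)]/(1+[M1/(1+M1*M2)]*M3)], M4, M5, M6 in parallel
The group at step 2 is a feedback group.

Therefore the answer is feedback.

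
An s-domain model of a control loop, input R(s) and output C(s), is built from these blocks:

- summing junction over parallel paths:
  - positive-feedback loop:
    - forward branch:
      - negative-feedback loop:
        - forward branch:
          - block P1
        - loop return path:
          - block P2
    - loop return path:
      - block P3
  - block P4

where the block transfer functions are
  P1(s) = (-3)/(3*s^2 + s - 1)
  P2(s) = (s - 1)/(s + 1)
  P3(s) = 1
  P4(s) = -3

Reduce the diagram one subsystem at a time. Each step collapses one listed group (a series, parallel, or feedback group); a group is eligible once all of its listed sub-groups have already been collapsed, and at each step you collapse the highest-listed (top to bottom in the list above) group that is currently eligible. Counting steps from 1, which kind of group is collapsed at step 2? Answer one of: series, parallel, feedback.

1. feedback reduction of P1, P2
2. apply the feedback formula to [P1/(1+P1*P2)], P3
3. reduce the parallel group [[P1/(1+P1*P2)]/(1-[P1/(1+P1*P2)]*P3)], P4
At step 2 the group reduced is feedback.

Therefore the answer is feedback.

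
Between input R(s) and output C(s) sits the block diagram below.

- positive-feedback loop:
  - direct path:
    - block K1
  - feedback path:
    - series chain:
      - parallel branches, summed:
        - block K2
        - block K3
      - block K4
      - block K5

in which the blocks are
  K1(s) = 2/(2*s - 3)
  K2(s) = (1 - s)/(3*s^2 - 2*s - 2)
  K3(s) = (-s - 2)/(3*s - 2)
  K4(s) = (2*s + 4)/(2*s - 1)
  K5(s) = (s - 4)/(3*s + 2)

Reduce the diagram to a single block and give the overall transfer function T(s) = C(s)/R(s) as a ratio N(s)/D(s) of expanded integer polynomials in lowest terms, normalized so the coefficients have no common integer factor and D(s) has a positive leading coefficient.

Step 1 - parallel reduction of K2, K3, giving (-3*s^3 - 7*s^2 + 11*s + 2)/(9*s^3 - 12*s^2 - 2*s + 4)
Step 2 - combine (K2+K3), K4, K5 in series, giving (-6*s^5 - 2*s^4 + 98*s^3 + 72*s^2 - 184*s - 32)/(54*s^5 - 63*s^4 - 42*s^3 + 46*s^2 + 8*s - 8)
Step 3 - apply the feedback formula to K1, ((K2+K3)*K4*K5); the result is T(s) itself (integer coefficients, no common factor, positive leading denominator coefficient)

Final answer: (108*s^5 - 126*s^4 - 84*s^3 + 92*s^2 + 16*s - 16)/(108*s^6 - 276*s^5 + 109*s^4 + 22*s^3 - 266*s^2 + 328*s + 88)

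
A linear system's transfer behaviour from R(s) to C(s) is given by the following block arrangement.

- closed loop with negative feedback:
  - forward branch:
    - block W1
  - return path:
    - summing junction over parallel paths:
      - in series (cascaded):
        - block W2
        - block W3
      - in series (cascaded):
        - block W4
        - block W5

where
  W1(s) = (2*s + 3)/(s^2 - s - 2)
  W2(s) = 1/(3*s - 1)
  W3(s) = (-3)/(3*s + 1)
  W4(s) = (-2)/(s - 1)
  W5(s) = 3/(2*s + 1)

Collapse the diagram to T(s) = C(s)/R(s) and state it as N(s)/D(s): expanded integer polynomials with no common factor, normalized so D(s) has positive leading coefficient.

Answer: (36*s^5 + 36*s^4 - 49*s^3 - 31*s^2 + 5*s + 3)/(18*s^6 - 27*s^5 - 38*s^4 - 90*s^3 - 152*s^2 + 24*s + 25)

Working:
[1] series reduction of W2, W3, giving (-3)/(9*s^2 - 1)
[2] reduce the series chain W4, W5, giving (-6)/(2*s^2 - s - 1)
[3] reduce the parallel group (W2*W3), (W4*W5), giving (-60*s^2 + 3*s + 9)/(18*s^4 - 9*s^3 - 11*s^2 + s + 1)
[4] apply the feedback formula to W1, ((W2*W3)+(W4*W5)): this yields T(s), and no further normalization is needed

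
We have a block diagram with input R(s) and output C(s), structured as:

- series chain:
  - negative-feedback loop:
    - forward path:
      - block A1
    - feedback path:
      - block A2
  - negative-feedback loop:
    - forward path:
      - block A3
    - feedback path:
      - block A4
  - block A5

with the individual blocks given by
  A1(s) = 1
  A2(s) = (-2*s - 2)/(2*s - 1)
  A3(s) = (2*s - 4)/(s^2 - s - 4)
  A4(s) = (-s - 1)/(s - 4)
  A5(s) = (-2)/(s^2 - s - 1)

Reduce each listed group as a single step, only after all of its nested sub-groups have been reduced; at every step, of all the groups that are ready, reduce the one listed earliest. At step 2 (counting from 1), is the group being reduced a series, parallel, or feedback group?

(1) apply the feedback formula to A1, A2
(2) collapse the loop (A3 forward, A4 return)
(3) reduce the series chain [A1/(1+A1*A2)], [A3/(1+A3*A4)], A5
The group at step 2 is a feedback group.

Therefore the answer is feedback.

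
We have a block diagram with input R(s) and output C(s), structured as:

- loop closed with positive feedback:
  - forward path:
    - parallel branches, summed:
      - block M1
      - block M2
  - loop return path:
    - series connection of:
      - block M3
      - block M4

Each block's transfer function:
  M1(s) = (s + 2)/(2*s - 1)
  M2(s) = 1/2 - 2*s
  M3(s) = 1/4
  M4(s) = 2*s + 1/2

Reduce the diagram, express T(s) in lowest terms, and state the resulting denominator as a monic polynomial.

Step 1 - sum the parallel branches M1, M2 -> (-8*s^2 + 8*s + 3)/(4*s - 2)
Step 2 - reduce the series chain M3, M4 -> s/2 + 1/8
Step 3 - apply the feedback formula to (M1+M2), (M3*M4) -> (-64*s^2 + 64*s + 24)/(32*s^3 - 24*s^2 + 12*s - 19)
Step 3 gives the fully reduced T(s), with no common factor left to cancel. The denominator's leading coefficient is 32, so divide each of its coefficients by 32 to get the monic form.

Therefore the answer is s^3 - 3*s^2/4 + 3*s/8 - 19/32.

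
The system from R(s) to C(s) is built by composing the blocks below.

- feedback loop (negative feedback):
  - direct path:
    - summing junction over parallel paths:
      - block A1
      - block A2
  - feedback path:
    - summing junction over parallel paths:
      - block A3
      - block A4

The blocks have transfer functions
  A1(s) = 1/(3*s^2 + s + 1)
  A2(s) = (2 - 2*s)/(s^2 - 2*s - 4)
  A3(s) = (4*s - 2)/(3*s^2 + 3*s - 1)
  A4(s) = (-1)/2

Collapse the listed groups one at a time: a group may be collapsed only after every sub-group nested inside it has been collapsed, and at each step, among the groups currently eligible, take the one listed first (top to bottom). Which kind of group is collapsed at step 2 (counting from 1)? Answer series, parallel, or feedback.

Answer: parallel

Working:
Step 1: parallel reduction of A1, A2
Step 2: sum the parallel branches A3, A4
Step 3: reduce the feedback loop with forward (A1+A2) and return (A3+A4)
The group at step 2 is a parallel group.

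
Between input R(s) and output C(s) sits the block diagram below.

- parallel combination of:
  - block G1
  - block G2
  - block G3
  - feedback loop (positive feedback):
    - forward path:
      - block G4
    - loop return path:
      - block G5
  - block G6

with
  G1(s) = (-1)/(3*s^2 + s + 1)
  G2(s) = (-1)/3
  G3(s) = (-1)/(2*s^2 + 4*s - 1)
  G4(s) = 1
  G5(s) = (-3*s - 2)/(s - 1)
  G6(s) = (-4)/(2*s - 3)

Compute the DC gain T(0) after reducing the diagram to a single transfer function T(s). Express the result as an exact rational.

First reduce the diagram to T(s).

Step 1. collapse the loop (G4 forward, G5 return): (s - 1)/(4*s + 1)
Step 2. combine G1, G2, G3, [G4/(1-G4*G5)], G6 in parallel: (-12*s^6 - 346*s^5 - 868*s^4 - 135*s^3 + 38*s^2 + 98*s)/(144*s^6 + 156*s^5 - 402*s^4 - 144*s^3 - 141*s^2 + 3*s + 9)
That last expression is T(s); at s = 0 only the constant terms survive, so T(0) = 0/9 = 0.

Answer: 0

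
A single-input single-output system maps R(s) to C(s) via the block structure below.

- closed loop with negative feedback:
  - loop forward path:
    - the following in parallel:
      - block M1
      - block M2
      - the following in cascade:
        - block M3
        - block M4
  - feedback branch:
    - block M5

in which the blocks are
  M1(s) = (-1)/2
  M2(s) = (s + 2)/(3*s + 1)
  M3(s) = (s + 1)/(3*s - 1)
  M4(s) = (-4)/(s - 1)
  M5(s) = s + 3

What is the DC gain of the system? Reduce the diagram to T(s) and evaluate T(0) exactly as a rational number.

[1] cascade M3, M4 = (-4*s - 4)/(3*s^2 - 4*s + 1)
[2] reduce the parallel group M1, M2, (M3*M4) = (-3*s^3 - 11*s^2 - 45*s - 5)/(18*s^3 - 18*s^2 - 2*s + 2)
[3] close the feedback loop around (M1+M2+(M3*M4)), M5 = (3*s^3 + 11*s^2 + 45*s + 5)/(3*s^4 + 2*s^3 + 96*s^2 + 142*s + 13)
The step-3 result is T(s). Setting s = 0: T(0) = 5/13.

Therefore the answer is 5/13.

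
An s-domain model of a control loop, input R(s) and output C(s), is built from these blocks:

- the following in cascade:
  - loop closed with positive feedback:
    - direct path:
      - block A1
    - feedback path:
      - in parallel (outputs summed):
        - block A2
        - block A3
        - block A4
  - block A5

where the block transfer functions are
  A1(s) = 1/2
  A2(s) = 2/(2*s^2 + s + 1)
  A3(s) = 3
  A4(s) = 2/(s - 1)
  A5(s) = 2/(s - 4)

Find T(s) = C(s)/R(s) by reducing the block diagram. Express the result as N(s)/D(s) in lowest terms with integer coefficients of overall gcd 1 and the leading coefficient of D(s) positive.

Step 1 - add A2, A3, A4 (parallel), giving (6*s^3 + s^2 + 4*s - 3)/(2*s^3 - s^2 - 1)
Step 2 - feedback reduction of A1, (A2+A3+A4), giving (-2*s^3 + s^2 + 1)/(2*s^3 + 3*s^2 + 4*s - 1)
Step 3 - series reduction of [A1/(1-A1*(A2+A3+A4))], A5: this yields T(s), and no further normalization is needed

Hence the answer: (-4*s^3 + 2*s^2 + 2)/(2*s^4 - 5*s^3 - 8*s^2 - 17*s + 4)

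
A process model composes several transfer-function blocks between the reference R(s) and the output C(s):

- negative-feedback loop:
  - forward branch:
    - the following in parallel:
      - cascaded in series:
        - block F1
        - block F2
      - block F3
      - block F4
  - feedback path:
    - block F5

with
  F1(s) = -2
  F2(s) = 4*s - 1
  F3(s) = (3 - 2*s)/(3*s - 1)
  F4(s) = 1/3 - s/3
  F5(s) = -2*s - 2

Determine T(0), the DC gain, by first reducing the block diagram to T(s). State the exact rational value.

First reduce the diagram to T(s).

Step 1. reduce the series chain F1, F2 = 2 - 8*s
Step 2. add (F1*F2), F3, F4 (parallel) = (-75*s^2 + 40*s + 2)/(9*s - 3)
Step 3. apply the feedback formula to ((F1*F2)+F3+F4), F5 = (-75*s^2 + 40*s + 2)/(150*s^3 + 70*s^2 - 75*s - 7)
The step-3 result is T(s). Setting s = 0: T(0) = 2/(-7) = -2/7.

Answer: -2/7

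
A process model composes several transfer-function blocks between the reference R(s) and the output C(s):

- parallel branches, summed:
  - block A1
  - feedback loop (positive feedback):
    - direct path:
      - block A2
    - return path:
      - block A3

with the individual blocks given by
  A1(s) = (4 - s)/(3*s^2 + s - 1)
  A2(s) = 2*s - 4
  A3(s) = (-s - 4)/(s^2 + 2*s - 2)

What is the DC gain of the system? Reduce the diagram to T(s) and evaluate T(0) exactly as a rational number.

Step 1: apply the feedback formula to A2, A3; result (2*s^3 - 12*s + 8)/(3*s^2 + 6*s - 18)
Step 2: parallel reduction of A1, [A2/(1-A2*A3)]; result (6*s^5 + 2*s^4 - 41*s^3 + 18*s^2 + 62*s - 80)/(9*s^4 + 21*s^3 - 51*s^2 - 24*s + 18)
DC gain: substitute s = 0 into T(s) from step 2: T(0) = -80/18 = -40/9.

Therefore the answer is -40/9.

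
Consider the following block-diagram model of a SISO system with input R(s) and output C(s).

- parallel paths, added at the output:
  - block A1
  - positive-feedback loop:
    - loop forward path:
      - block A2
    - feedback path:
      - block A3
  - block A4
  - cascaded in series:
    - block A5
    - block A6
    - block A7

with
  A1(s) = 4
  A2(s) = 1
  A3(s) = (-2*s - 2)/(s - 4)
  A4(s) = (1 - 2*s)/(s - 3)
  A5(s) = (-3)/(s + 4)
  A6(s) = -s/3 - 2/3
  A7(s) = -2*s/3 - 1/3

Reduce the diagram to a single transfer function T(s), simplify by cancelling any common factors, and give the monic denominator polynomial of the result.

[1] apply the feedback formula to A2, A3; result (s - 4)/(3*s - 2)
[2] reduce the series chain A5, A6, A7; result (-2*s^2 - 5*s - 2)/(3*s + 12)
[3] reduce the parallel group A1, [A2/(1-A2*A3)], A4, (A5*A6*A7); result (-6*s^4 + 28*s^3 - 11*s^2 - 434*s + 396)/(9*s^3 + 3*s^2 - 114*s + 72)
That last expression is T(s), already simplified. Scaling its denominator by 1/9 (the reciprocal of the leading coefficient) yields the monic denominator.

Therefore the answer is s^3 + s^2/3 - 38*s/3 + 8.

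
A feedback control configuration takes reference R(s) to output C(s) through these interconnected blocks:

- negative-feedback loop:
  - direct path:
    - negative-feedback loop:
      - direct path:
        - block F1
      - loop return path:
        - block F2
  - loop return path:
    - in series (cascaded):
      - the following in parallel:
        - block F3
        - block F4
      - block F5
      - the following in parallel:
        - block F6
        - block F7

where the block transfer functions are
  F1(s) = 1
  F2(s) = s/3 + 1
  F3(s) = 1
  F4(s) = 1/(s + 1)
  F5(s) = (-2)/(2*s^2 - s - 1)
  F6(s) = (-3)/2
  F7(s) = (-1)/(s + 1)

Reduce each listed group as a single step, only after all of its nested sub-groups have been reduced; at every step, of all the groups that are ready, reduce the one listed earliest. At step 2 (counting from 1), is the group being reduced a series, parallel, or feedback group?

Step 1: reduce the feedback loop with forward F1 and return F2
Step 2: combine F3, F4 in parallel
Step 3: combine F6, F7 in parallel
Step 4: reduce the series chain (F3+F4), F5, (F6+F7)
Step 5: reduce the feedback loop with forward [F1/(1+F1*F2)] and return ((F3+F4)*F5*(F6+F7))
Step 2: parallel.

Therefore the answer is parallel.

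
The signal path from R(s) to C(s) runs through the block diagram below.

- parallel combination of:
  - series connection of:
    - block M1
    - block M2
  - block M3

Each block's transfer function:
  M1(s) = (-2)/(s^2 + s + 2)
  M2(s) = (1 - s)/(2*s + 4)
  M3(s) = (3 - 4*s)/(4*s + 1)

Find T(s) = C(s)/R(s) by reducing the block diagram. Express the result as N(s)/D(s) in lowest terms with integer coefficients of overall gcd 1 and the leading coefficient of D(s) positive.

Answer: (-4*s^4 - 9*s^3 - 3*s^2 - 7*s + 11)/(4*s^4 + 13*s^3 + 19*s^2 + 20*s + 4)

Working:
Step 1. cascade M1, M2, giving (s - 1)/(s^3 + 3*s^2 + 4*s + 4)
Step 2. add (M1*M2), M3 (parallel): this yields T(s), and no further normalization is needed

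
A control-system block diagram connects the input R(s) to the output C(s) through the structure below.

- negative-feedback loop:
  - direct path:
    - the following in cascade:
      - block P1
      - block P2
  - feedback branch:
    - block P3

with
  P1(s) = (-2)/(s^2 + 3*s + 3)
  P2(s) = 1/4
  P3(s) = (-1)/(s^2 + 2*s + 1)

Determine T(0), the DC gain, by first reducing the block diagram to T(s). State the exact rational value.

Reducing step by step:

Step 1. reduce the series chain P1, P2; result (-1)/(2*s^2 + 6*s + 6)
Step 2. collapse the loop ((P1*P2) forward, P3 return); result (-s^2 - 2*s - 1)/(2*s^4 + 10*s^3 + 20*s^2 + 18*s + 7)
Step 2 gives the overall T(s). Then T(0) = -1/7.

Answer: -1/7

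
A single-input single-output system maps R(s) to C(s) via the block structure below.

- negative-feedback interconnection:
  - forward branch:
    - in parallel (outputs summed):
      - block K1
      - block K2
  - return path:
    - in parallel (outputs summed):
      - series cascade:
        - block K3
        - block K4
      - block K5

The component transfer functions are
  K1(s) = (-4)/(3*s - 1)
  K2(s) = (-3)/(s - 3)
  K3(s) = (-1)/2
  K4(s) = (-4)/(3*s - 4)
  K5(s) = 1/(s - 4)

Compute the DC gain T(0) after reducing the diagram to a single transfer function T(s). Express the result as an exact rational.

Step 1: sum the parallel branches K1, K2: (15 - 13*s)/(3*s^2 - 10*s + 3)
Step 2: combine K3, K4 in series: 2/(3*s - 4)
Step 3: sum the parallel branches (K3*K4), K5: (5*s - 12)/(3*s^2 - 16*s + 16)
Step 4: close the feedback loop around (K1+K2), ((K3*K4)+K5): (-39*s^3 + 253*s^2 - 448*s + 240)/(9*s^4 - 78*s^3 + 152*s^2 + 23*s - 132)
Step 4 gives the overall T(s). Then T(0) = 240/(-132) = -20/11.

Hence the answer: -20/11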